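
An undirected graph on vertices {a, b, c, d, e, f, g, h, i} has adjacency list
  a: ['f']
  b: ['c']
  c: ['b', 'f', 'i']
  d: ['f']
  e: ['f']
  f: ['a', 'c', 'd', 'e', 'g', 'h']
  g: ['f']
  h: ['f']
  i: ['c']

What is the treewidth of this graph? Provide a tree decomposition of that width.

Treewidth 1.
Bags: B1 = {a, f}  B2 = {f, g}  B3 = {c, f}  B4 = {b, c}  B5 = {c, i}  B6 = {f, h}  B7 = {d, f}  B8 = {e, f}
Tree: B1–B2, B1–B3, B3–B4, B3–B5, B3–B6, B2–B7, B3–B8

Each bag holds 2 vertices, so the decomposition has width 1, which upper-bounds the treewidth. Since G has at least one edge (e.g. f–a), it is not an edgeless graph, so tw(G) ≥ 1. Therefore the treewidth is 1.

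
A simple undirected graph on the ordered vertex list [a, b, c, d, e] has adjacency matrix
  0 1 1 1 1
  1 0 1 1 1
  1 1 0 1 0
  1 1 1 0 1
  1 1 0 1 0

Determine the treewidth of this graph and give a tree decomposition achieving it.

Treewidth 3.
One such decomposition:
Bags: B1 = {a, b, c, d}  B2 = {a, b, d, e}
Tree: B1–B2

Every bag has size at most 4, so the width is 4 − 1 = 3 and tw(G) ≤ 3. On the other hand G contains the 4-clique {a, b, d, e}. A clique must lie in a single bag of any decomposition, so no decomposition can have width below 3. Combining the bounds, tw(G) = 3.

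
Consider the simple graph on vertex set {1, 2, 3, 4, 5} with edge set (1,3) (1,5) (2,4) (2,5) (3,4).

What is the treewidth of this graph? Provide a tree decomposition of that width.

Each bag holds 3 vertices, so the decomposition has width 2, which upper-bounds the treewidth. The edges 2–4–3–1–5–2 form a cycle, so G is not a tree and its treewidth is at least 2. Combining the bounds, tw(G) = 2.

Treewidth 2.
Bags: B1 = {2, 3, 4}  B2 = {1, 2, 3}  B3 = {1, 2, 5}
Tree: B1–B2, B2–B3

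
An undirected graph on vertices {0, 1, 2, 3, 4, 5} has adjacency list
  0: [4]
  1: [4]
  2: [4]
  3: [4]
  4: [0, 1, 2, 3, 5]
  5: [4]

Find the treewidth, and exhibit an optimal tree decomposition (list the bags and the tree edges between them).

The largest bag has 2 vertices, giving width 1; this decomposition certifies tw(G) ≤ 1. G has an edge, so its treewidth is at least 1. Combining the bounds, tw(G) = 1.

Treewidth 1.
Bags: B1 = {3, 4}  B2 = {1, 4}  B3 = {0, 4}  B4 = {2, 4}  B5 = {4, 5}
Tree: B1–B2, B2–B3, B3–B4, B4–B5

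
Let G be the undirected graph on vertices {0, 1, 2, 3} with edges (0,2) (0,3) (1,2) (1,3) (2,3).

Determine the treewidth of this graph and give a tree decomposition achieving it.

Each bag holds 3 vertices, so the decomposition has width 2, which upper-bounds the treewidth. For the lower bound, the 3 vertices {0, 2, 3} are pairwise adjacent, and any tree decomposition puts a clique entirely inside one bag — forcing width ≥ 2. Combining the bounds, tw(G) = 2.

Treewidth 2.
One such decomposition:
Bags: B1 = {0, 2, 3}  B2 = {1, 2, 3}
Tree: B1–B2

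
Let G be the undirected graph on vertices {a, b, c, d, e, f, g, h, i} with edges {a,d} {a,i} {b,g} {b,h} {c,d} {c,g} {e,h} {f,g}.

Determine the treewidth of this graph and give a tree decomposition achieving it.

Each bag holds 2 vertices, so the decomposition has width 1, which upper-bounds the treewidth. Any graph with an edge has treewidth ≥ 1, and G has the edge g–f. Combining the bounds, tw(G) = 1.

Treewidth 1.
One such decomposition:
Bags: B1 = {f, g}  B2 = {b, g}  B3 = {c, g}  B4 = {b, h}  B5 = {c, d}  B6 = {a, d}  B7 = {a, i}  B8 = {e, h}
Tree: B1–B2, B2–B3, B2–B4, B3–B5, B5–B6, B6–B7, B4–B8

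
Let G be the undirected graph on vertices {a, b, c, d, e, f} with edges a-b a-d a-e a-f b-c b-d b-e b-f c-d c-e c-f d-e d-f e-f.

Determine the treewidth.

A width-4 tree decomposition is:
Bags: B1 = {a, b, d, e, f}  B2 = {b, c, d, e, f}
Tree: B1–B2
Each bag holds 5 vertices, so the decomposition has width 4, which upper-bounds the treewidth. Conversely, {b, c, d, e, f} is a clique of size 5, and the vertices of any clique must share a bag in every tree decomposition; so some bag has ≥ 5 vertices and tw(G) ≥ 4. Therefore the treewidth is 4.

4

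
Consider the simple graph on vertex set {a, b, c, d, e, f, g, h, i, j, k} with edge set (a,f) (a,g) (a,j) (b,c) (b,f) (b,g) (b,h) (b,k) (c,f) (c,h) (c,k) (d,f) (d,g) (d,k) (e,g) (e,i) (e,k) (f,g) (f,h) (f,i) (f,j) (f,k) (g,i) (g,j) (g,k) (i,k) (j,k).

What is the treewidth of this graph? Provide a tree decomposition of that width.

Treewidth 3.
One optimal decomposition is:
Bags: B1 = {b, f, g, k}  B2 = {b, c, f, k}  B3 = {d, f, g, k}  B4 = {f, g, i, k}  B5 = {f, g, j, k}  B6 = {b, c, f, h}  B7 = {e, g, i, k}  B8 = {a, f, g, j}
Tree: B1–B2, B1–B3, B3–B4, B4–B5, B2–B6, B4–B7, B5–B8

The largest bag has 4 vertices, giving width 3; this decomposition certifies tw(G) ≤ 3. On the other hand G contains the 4-clique {e, g, i, k}. A clique must lie in a single bag of any decomposition, so no decomposition can have width below 3. Combining the bounds, tw(G) = 3.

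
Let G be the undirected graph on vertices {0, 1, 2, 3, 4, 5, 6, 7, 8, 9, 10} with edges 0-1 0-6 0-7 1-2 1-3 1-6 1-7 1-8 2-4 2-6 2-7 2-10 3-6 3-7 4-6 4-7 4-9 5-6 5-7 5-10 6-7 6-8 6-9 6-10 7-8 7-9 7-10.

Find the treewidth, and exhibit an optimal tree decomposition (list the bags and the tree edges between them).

Treewidth 3.
Bags: B1 = {2, 6, 7, 10}  B2 = {1, 2, 6, 7}  B3 = {1, 6, 7, 8}  B4 = {2, 4, 6, 7}  B5 = {4, 6, 7, 9}  B6 = {5, 6, 7, 10}  B7 = {1, 3, 6, 7}  B8 = {0, 1, 6, 7}
Tree: B1–B2, B2–B3, B2–B4, B4–B5, B1–B6, B2–B7, B7–B8

Each bag holds 4 vertices, so the decomposition has width 3, which upper-bounds the treewidth. For the lower bound, the 4 vertices {0, 1, 6, 7} are pairwise adjacent, and any tree decomposition puts a clique entirely inside one bag — forcing width ≥ 3. The upper and lower bounds meet at 3, so that is the treewidth.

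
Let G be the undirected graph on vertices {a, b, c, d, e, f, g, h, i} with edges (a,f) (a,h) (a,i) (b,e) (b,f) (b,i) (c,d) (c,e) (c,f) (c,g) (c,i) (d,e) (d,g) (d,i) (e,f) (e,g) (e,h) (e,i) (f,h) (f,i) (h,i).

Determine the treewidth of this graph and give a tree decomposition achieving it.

Treewidth 3.
One such decomposition:
Bags: B1 = {e, f, h, i}  B2 = {a, f, h, i}  B3 = {b, e, f, i}  B4 = {c, e, f, i}  B5 = {c, d, e, i}  B6 = {c, d, e, g}
Tree: B1–B2, B1–B3, B1–B4, B4–B5, B5–B6

The largest bag has 4 vertices, giving width 3; this decomposition certifies tw(G) ≤ 3. On the other hand G contains the 4-clique {c, d, e, g}. A clique must lie in a single bag of any decomposition, so no decomposition can have width below 3. Combining the bounds, tw(G) = 3.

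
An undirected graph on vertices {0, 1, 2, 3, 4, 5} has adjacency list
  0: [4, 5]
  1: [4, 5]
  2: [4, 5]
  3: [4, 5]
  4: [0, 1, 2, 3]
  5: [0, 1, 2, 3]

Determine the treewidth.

A width-2 tree decomposition is:
Bags: B1 = {2, 4, 5}  B2 = {1, 4, 5}  B3 = {0, 4, 5}  B4 = {3, 4, 5}
Tree: B1–B2, B2–B3, B3–B4
Each bag holds 3 vertices, so the decomposition has width 2, which upper-bounds the treewidth. Since 4–2–5–1–4 is a cycle in G, G is not acyclic. Forests are exactly the graphs of treewidth ≤ 1, so tw(G) ≥ 2. Hence tw(G) = 2 exactly.

2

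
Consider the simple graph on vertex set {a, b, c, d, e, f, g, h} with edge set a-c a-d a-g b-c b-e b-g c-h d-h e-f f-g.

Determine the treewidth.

A width-2 tree decomposition is:
Bags: B1 = {c, d, h}  B2 = {a, c, d}  B3 = {a, b, c}  B4 = {a, b, g}  B5 = {b, e, g}  B6 = {e, f, g}
Tree: B1–B2, B2–B3, B3–B4, B4–B5, B5–B6
The largest bag has 3 vertices, giving width 2; this decomposition certifies tw(G) ≤ 2. The edges h–d–a–c–h form a cycle, so G is not a tree and its treewidth is at least 2. The upper and lower bounds meet at 2, so that is the treewidth.

2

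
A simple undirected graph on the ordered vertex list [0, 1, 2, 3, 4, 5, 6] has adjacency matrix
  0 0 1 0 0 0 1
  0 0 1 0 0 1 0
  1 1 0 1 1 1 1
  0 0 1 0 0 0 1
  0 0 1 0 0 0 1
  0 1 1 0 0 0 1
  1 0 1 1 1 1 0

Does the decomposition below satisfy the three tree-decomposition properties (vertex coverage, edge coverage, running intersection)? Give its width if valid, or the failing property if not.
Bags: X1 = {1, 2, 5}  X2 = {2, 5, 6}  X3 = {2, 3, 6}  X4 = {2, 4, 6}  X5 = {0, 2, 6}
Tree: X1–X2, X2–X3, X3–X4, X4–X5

Vertex coverage: the bags together contain {0, 1, 2, 3, 4, 5, 6}, the full vertex set. Edge coverage: each edge of G has both endpoints in at least one bag. Running intersection: for every vertex, the bags containing it form a connected subtree. All three properties hold, so this is a valid tree decomposition of width max|bag| − 1 = 2, and hence tw(G) ≤ 2.

Yes; width 2.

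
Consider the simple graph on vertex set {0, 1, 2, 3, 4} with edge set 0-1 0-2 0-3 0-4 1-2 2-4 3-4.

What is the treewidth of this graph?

A width-2 tree decomposition is:
Bags: B1 = {0, 3, 4}  B2 = {0, 2, 4}  B3 = {0, 1, 2}
Tree: B1–B2, B2–B3
Every bag has size at most 3, so the width is 3 − 1 = 2 and tw(G) ≤ 2. For the lower bound, the 3 vertices {0, 1, 2} are pairwise adjacent, and any tree decomposition puts a clique entirely inside one bag — forcing width ≥ 2. The upper and lower bounds meet at 2, so that is the treewidth.

2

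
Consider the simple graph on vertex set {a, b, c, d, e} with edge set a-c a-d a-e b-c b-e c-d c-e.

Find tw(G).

A width-2 tree decomposition is:
Bags: B1 = {a, c, d}  B2 = {a, c, e}  B3 = {b, c, e}
Tree: B1–B2, B2–B3
The largest bag has 3 vertices, giving width 2; this decomposition certifies tw(G) ≤ 2. For the lower bound, the 3 vertices {a, c, d} are pairwise adjacent, and any tree decomposition puts a clique entirely inside one bag — forcing width ≥ 2. Combining the bounds, tw(G) = 2.

2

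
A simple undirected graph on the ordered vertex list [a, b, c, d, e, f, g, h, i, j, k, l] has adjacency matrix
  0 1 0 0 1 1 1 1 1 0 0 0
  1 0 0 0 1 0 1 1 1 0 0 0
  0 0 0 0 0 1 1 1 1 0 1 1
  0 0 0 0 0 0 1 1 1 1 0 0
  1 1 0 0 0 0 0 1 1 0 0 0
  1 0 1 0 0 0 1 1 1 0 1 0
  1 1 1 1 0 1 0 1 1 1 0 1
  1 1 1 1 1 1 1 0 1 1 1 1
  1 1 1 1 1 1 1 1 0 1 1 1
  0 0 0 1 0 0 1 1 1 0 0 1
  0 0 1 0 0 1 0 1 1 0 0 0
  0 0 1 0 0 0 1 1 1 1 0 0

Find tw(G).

4

A width-4 tree decomposition is:
Bags: B1 = {c, f, g, h, i}  B2 = {c, g, h, i, l}  B3 = {g, h, i, j, l}  B4 = {a, f, g, h, i}  B5 = {a, b, g, h, i}  B6 = {a, b, e, h, i}  B7 = {c, f, h, i, k}  B8 = {d, g, h, i, j}
Tree: B1–B2, B2–B3, B1–B4, B4–B5, B5–B6, B1–B7, B3–B8
Each bag holds 5 vertices, so the decomposition has width 4, which upper-bounds the treewidth. On the other hand G contains the 5-clique {d, g, h, i, j}. A clique must lie in a single bag of any decomposition, so no decomposition can have width below 4. The upper and lower bounds meet at 4, so that is the treewidth.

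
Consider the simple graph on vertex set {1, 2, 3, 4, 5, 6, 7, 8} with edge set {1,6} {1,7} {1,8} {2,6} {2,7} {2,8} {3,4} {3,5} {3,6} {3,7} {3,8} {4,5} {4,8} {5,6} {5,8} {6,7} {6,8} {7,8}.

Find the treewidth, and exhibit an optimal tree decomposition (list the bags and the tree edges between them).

Every bag has size at most 4, so the width is 4 − 1 = 3 and tw(G) ≤ 3. Conversely, {3, 4, 5, 8} is a clique of size 4, and the vertices of any clique must share a bag in every tree decomposition; so some bag has ≥ 4 vertices and tw(G) ≥ 3. The upper and lower bounds meet at 3, so that is the treewidth.

Treewidth 3.
One optimal decomposition is:
Bags: B1 = {3, 6, 7, 8}  B2 = {1, 6, 7, 8}  B3 = {3, 5, 6, 8}  B4 = {3, 4, 5, 8}  B5 = {2, 6, 7, 8}
Tree: B1–B2, B1–B3, B3–B4, B2–B5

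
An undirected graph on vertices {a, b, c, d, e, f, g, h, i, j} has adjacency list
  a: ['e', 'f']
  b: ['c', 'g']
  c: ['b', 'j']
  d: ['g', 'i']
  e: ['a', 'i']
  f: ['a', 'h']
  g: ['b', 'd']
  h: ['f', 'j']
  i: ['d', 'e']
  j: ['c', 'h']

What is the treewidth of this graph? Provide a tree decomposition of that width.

Treewidth 2.
One such decomposition:
Bags: B1 = {b, c, j}  B2 = {b, h, j}  B3 = {b, f, h}  B4 = {a, b, f}  B5 = {a, b, e}  B6 = {b, e, i}  B7 = {b, d, i}  B8 = {b, d, g}
Tree: B1–B2, B2–B3, B3–B4, B4–B5, B5–B6, B6–B7, B7–B8

Every bag has size at most 3, so the width is 3 − 1 = 2 and tw(G) ≤ 2. Since b–c–j–h–f–a–e–i–d–g–b is a cycle in G, G is not acyclic. Forests are exactly the graphs of treewidth ≤ 1, so tw(G) ≥ 2. Hence tw(G) = 2 exactly.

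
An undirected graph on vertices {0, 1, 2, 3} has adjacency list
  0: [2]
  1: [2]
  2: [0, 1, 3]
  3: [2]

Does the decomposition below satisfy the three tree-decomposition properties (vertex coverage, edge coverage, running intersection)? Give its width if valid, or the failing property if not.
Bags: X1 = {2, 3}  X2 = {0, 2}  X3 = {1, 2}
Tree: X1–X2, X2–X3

Yes; width 1.

Every vertex of G appears in some bag (union = {0, 1, 2, 3}); every edge is covered by a bag; and for each vertex v the set of bags containing v is connected in the bag tree. The decomposition is therefore valid. The largest bag has 2 vertices, so the width is 1.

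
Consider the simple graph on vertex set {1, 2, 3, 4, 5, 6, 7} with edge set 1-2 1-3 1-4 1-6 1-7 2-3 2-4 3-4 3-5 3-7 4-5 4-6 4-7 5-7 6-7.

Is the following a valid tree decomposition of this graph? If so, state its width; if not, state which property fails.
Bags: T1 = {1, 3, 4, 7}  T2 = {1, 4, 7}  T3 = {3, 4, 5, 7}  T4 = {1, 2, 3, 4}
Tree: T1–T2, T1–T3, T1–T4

No — vertex 6 appears in no bag.

A tree decomposition must satisfy three properties: every vertex lies in some bag; for every edge, both endpoints lie together in some bag; and for every vertex, the bags containing it form a connected subtree. Here vertex 6 appears in no bag, so the decomposition is invalid.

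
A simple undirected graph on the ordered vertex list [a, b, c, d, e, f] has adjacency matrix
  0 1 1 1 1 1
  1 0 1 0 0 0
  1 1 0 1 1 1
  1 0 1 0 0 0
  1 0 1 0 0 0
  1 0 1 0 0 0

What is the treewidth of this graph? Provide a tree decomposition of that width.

Treewidth 2.
Bags: B1 = {a, c, e}  B2 = {a, c, d}  B3 = {a, b, c}  B4 = {a, c, f}
Tree: B1–B2, B1–B3, B3–B4

The largest bag has 3 vertices, giving width 2; this decomposition certifies tw(G) ≤ 2. On the other hand G contains the 3-clique {a, c, d}. A clique must lie in a single bag of any decomposition, so no decomposition can have width below 2. Therefore the treewidth is 2.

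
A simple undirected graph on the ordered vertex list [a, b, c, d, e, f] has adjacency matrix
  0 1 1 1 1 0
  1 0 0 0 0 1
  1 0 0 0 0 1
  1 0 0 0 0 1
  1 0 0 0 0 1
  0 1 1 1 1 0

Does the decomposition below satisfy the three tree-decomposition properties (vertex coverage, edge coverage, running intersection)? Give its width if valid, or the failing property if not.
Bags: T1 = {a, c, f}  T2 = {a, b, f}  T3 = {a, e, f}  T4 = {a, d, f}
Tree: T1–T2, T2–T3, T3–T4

Vertex coverage: the bags together contain {a, b, c, d, e, f}, the full vertex set. Edge coverage: each edge of G has both endpoints in at least one bag. Running intersection: for every vertex, the bags containing it form a connected subtree. All three properties hold, so this is a valid tree decomposition of width max|bag| − 1 = 2, and hence tw(G) ≤ 2.

Yes; width 2.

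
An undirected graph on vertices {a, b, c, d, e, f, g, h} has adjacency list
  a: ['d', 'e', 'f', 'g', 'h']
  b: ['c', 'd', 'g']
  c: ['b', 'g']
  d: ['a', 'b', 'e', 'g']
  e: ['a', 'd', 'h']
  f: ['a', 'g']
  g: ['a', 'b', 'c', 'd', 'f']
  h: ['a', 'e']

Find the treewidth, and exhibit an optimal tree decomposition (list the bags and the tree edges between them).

Treewidth 2.
One such decomposition:
Bags: B1 = {b, d, g}  B2 = {b, c, g}  B3 = {a, d, g}  B4 = {a, d, e}  B5 = {a, f, g}  B6 = {a, e, h}
Tree: B1–B2, B1–B3, B3–B4, B3–B5, B4–B6

Each bag holds 3 vertices, so the decomposition has width 2, which upper-bounds the treewidth. For the lower bound, the 3 vertices {a, d, g} are pairwise adjacent, and any tree decomposition puts a clique entirely inside one bag — forcing width ≥ 2. The upper and lower bounds meet at 2, so that is the treewidth.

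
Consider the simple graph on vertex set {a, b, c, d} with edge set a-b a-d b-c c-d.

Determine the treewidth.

2

A width-2 tree decomposition is:
Bags: B1 = {b, c, d}  B2 = {a, b, d}
Tree: B1–B2
Every bag has size at most 3, so the width is 3 − 1 = 2 and tw(G) ≤ 2. For the lower bound, G contains the cycle b–c–d–a–b, so G is not a forest; only forests have treewidth ≤ 1, hence tw(G) ≥ 2. Therefore the treewidth is 2.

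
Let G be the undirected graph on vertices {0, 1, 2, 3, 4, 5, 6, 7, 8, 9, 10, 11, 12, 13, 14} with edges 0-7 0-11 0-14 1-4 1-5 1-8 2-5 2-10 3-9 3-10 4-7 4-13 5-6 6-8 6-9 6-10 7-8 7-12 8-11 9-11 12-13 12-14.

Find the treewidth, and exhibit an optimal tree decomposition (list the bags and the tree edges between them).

The largest bag has 4 vertices, giving width 3; this decomposition certifies tw(G) ≤ 3. For the lower bound: the 4 vertex sets {2,3,10}, {9}, {6}, {1,5,8,11} are disjoint, each induces a connected subgraph, and every pair is joined by at least one edge of G. Contracting each set to a single vertex therefore yields K_{4} as a minor, and since treewidth is minor-monotone, tw(G) ≥ tw(K_{4}) = 3. Hence tw(G) = 3 exactly.

Treewidth 3.
One such decomposition:
Bags: B1 = {2, 3, 9, 10}  B2 = {2, 6, 9, 10}  B3 = {2, 5, 6, 9}  B4 = {5, 6, 9, 11}  B5 = {5, 6, 8, 11}  B6 = {1, 5, 8, 11}  B7 = {0, 1, 8, 11}  B8 = {0, 1, 7, 8}  B9 = {0, 1, 4, 7}  B10 = {0, 4, 7, 14}  B11 = {4, 7, 12, 14}  B12 = {4, 12, 13, 14}
Tree: B1–B2, B2–B3, B3–B4, B4–B5, B5–B6, B6–B7, B7–B8, B8–B9, B9–B10, B10–B11, B11–B12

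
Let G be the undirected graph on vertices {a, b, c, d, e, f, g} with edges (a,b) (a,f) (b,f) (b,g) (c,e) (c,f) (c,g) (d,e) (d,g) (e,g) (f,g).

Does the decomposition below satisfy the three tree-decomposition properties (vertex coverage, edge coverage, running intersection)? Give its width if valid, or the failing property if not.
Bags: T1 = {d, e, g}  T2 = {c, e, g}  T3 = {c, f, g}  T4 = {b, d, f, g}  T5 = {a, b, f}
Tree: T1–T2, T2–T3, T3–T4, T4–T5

A tree decomposition must satisfy three properties: every vertex lies in some bag; for every edge, both endpoints lie together in some bag; and for every vertex, the bags containing it form a connected subtree. Here bags containing vertex d are not connected in the tree, so the decomposition is invalid.

No — bags containing vertex d are not connected in the tree.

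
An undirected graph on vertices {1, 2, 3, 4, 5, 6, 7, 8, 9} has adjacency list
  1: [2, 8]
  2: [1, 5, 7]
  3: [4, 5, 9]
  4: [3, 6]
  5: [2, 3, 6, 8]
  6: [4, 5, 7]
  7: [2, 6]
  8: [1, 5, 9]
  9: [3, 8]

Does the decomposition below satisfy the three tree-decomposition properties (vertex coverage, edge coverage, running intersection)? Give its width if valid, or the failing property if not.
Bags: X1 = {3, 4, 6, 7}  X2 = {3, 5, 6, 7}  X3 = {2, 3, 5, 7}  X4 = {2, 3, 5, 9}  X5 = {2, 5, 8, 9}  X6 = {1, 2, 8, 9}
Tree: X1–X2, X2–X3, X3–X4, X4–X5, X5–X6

Checking the three conditions: (i) the bags cover all of {1, 2, 3, 4, 5, 6, 7, 8, 9}; (ii) for each edge, some bag contains both endpoints; (iii) the bags containing any fixed vertex form a subtree. All hold, so the decomposition is valid with width 4 − 1 = 3.

Yes; width 3.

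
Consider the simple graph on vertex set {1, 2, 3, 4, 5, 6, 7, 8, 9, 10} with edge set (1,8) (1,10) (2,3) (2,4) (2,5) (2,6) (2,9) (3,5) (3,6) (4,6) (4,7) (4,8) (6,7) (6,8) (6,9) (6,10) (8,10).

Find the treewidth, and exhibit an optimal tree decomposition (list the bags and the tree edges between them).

Treewidth 2.
One such decomposition:
Bags: B1 = {4, 6, 8}  B2 = {6, 8, 10}  B3 = {2, 4, 6}  B4 = {1, 8, 10}  B5 = {2, 3, 6}  B6 = {2, 6, 9}  B7 = {2, 3, 5}  B8 = {4, 6, 7}
Tree: B1–B2, B1–B3, B2–B4, B3–B5, B3–B6, B5–B7, B3–B8

Each bag holds 3 vertices, so the decomposition has width 2, which upper-bounds the treewidth. On the other hand G contains the 3-clique {1, 8, 10}. A clique must lie in a single bag of any decomposition, so no decomposition can have width below 2. Hence tw(G) = 2 exactly.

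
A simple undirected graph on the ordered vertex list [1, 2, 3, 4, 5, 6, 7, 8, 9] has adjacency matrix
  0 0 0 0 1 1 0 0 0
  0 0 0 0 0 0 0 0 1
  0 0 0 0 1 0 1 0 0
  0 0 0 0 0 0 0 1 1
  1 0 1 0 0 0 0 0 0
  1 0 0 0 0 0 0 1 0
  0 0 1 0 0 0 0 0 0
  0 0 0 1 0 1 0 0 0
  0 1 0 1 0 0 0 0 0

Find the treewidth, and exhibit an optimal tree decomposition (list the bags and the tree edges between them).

Each bag holds 2 vertices, so the decomposition has width 1, which upper-bounds the treewidth. G has an edge, so its treewidth is at least 1. The upper and lower bounds meet at 1, so that is the treewidth.

Treewidth 1.
Bags: B1 = {3, 7}  B2 = {3, 5}  B3 = {1, 5}  B4 = {1, 6}  B5 = {6, 8}  B6 = {4, 8}  B7 = {4, 9}  B8 = {2, 9}
Tree: B1–B2, B2–B3, B3–B4, B4–B5, B5–B6, B6–B7, B7–B8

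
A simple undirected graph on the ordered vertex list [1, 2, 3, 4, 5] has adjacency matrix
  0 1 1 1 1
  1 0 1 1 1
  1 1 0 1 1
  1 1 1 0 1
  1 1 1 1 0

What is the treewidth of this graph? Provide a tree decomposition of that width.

Treewidth 4.
One optimal decomposition is:
Bags: B1 = {1, 2, 3, 4, 5}
Tree: (single bag)

With just one bag of size 5, the width is 5 − 1 = 4, so tw(G) ≤ 4. On the other hand G contains the 5-clique {1, 2, 3, 4, 5}. A clique must lie in a single bag of any decomposition, so no decomposition can have width below 4. Therefore the treewidth is 4.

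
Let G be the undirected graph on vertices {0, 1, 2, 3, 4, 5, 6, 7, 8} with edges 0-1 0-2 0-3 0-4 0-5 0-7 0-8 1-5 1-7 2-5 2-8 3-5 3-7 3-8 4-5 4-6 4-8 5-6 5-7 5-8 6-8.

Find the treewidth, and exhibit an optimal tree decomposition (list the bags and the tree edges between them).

Treewidth 3.
Bags: B1 = {0, 3, 5, 8}  B2 = {0, 4, 5, 8}  B3 = {4, 5, 6, 8}  B4 = {0, 3, 5, 7}  B5 = {0, 1, 5, 7}  B6 = {0, 2, 5, 8}
Tree: B1–B2, B2–B3, B1–B4, B4–B5, B1–B6

Each bag holds 4 vertices, so the decomposition has width 3, which upper-bounds the treewidth. Conversely, {0, 2, 5, 8} is a clique of size 4, and the vertices of any clique must share a bag in every tree decomposition; so some bag has ≥ 4 vertices and tw(G) ≥ 3. Combining the bounds, tw(G) = 3.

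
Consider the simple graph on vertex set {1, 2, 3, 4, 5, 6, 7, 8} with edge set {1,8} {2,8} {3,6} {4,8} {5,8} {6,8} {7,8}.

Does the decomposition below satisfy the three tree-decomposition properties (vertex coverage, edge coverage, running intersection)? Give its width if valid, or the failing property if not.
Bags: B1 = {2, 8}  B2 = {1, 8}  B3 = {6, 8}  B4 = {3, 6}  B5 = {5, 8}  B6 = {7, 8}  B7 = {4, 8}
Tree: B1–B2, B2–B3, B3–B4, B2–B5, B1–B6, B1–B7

Yes; width 1.

Every vertex of G appears in some bag (union = {1, 2, 3, 4, 5, 6, 7, 8}); every edge is covered by a bag; and for each vertex v the set of bags containing v is connected in the bag tree. The decomposition is therefore valid. The largest bag has 2 vertices, so the width is 1.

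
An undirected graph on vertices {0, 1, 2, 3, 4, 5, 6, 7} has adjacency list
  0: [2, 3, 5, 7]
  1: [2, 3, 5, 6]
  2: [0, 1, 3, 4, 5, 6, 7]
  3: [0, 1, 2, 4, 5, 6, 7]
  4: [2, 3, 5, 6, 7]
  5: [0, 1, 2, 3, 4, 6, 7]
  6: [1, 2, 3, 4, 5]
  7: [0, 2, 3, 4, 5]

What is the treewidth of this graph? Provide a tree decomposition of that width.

Treewidth 4.
One optimal decomposition is:
Bags: B1 = {2, 3, 4, 5, 7}  B2 = {2, 3, 4, 5, 6}  B3 = {1, 2, 3, 5, 6}  B4 = {0, 2, 3, 5, 7}
Tree: B1–B2, B2–B3, B1–B4

Each bag holds 5 vertices, so the decomposition has width 4, which upper-bounds the treewidth. Conversely, {0, 2, 3, 5, 7} is a clique of size 5, and the vertices of any clique must share a bag in every tree decomposition; so some bag has ≥ 5 vertices and tw(G) ≥ 4. Hence tw(G) = 4 exactly.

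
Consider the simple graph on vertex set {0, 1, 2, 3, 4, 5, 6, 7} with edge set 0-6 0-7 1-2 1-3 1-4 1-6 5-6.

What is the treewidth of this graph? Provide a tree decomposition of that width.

Treewidth 1.
One optimal decomposition is:
Bags: B1 = {1, 3}  B2 = {1, 2}  B3 = {1, 6}  B4 = {0, 6}  B5 = {0, 7}  B6 = {1, 4}  B7 = {5, 6}
Tree: B1–B2, B1–B3, B3–B4, B4–B5, B1–B6, B4–B7

Every bag has size at most 2, so the width is 2 − 1 = 1 and tw(G) ≤ 1. Since G has at least one edge (e.g. 3–1), it is not an edgeless graph, so tw(G) ≥ 1. The upper and lower bounds meet at 1, so that is the treewidth.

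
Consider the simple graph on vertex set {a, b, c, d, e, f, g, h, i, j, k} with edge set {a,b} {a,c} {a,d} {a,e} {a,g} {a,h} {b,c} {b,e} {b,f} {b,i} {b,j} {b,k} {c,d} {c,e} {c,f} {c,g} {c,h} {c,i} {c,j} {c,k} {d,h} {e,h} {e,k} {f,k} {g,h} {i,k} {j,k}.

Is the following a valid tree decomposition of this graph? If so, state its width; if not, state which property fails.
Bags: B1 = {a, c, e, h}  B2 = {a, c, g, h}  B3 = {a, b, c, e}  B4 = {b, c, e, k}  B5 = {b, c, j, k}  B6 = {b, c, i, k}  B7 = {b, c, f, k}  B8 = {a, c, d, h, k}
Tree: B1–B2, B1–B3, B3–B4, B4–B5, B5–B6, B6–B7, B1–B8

A tree decomposition must satisfy three properties: every vertex lies in some bag; for every edge, both endpoints lie together in some bag; and for every vertex, the bags containing it form a connected subtree. Here bags containing vertex k are not connected in the tree, so the decomposition is invalid.

No — bags containing vertex k are not connected in the tree.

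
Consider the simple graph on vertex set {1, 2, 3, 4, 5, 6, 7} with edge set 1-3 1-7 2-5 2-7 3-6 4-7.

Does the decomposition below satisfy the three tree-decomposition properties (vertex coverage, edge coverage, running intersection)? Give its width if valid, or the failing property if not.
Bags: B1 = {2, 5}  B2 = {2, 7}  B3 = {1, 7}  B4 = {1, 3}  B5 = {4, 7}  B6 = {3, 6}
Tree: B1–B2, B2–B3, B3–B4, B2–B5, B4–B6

Checking the three conditions: (i) the bags cover all of {1, 2, 3, 4, 5, 6, 7}; (ii) for each edge, some bag contains both endpoints; (iii) the bags containing any fixed vertex form a subtree. All hold, so the decomposition is valid with width 2 − 1 = 1.

Yes; width 1.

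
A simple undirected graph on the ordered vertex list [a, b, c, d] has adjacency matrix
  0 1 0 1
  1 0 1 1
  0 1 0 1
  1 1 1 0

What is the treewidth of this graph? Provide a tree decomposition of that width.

Every bag has size at most 3, so the width is 3 − 1 = 2 and tw(G) ≤ 2. For the lower bound, the 3 vertices {b, c, d} are pairwise adjacent, and any tree decomposition puts a clique entirely inside one bag — forcing width ≥ 2. The upper and lower bounds meet at 2, so that is the treewidth.

Treewidth 2.
One optimal decomposition is:
Bags: B1 = {a, b, d}  B2 = {b, c, d}
Tree: B1–B2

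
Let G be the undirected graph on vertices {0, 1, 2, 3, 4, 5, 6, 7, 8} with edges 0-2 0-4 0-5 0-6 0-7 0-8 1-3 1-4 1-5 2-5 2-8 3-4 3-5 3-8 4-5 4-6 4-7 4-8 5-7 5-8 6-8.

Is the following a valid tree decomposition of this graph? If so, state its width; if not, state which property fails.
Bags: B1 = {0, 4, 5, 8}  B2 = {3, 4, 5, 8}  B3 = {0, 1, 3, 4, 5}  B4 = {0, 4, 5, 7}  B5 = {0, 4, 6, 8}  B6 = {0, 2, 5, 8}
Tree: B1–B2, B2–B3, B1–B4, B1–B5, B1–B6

No — bags containing vertex 0 are not connected in the tree.

A tree decomposition must satisfy three properties: every vertex lies in some bag; for every edge, both endpoints lie together in some bag; and for every vertex, the bags containing it form a connected subtree. Here bags containing vertex 0 are not connected in the tree, so the decomposition is invalid.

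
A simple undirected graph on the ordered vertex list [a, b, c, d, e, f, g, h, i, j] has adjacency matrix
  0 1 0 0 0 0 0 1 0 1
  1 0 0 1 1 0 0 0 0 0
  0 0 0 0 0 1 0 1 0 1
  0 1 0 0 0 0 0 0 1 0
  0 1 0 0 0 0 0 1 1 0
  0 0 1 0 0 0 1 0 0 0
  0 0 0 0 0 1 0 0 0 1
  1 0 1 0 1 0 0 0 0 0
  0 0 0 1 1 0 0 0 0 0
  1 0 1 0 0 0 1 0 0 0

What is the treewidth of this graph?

A width-2 tree decomposition is:
Bags: B1 = {d, e, i}  B2 = {b, d, e}  B3 = {b, e, h}  B4 = {a, b, h}  B5 = {a, c, h}  B6 = {a, c, j}  B7 = {c, f, j}  B8 = {f, g, j}
Tree: B1–B2, B2–B3, B3–B4, B4–B5, B5–B6, B6–B7, B7–B8
Each bag holds 3 vertices, so the decomposition has width 2, which upper-bounds the treewidth. The edges i–d–b–e–i form a cycle, so G is not a tree and its treewidth is at least 2. Combining the bounds, tw(G) = 2.

2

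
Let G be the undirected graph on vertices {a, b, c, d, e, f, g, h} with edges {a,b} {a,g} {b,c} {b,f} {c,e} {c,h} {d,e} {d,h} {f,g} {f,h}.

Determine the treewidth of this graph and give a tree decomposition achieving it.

Treewidth 2.
Bags: B1 = {a, f, g}  B2 = {a, b, f}  B3 = {b, f, h}  B4 = {b, c, h}  B5 = {c, d, h}  B6 = {c, d, e}
Tree: B1–B2, B2–B3, B3–B4, B4–B5, B5–B6

The largest bag has 3 vertices, giving width 2; this decomposition certifies tw(G) ≤ 2. For the lower bound, G contains the cycle g–a–b–f–g, so G is not a forest; only forests have treewidth ≤ 1, hence tw(G) ≥ 2. Therefore the treewidth is 2.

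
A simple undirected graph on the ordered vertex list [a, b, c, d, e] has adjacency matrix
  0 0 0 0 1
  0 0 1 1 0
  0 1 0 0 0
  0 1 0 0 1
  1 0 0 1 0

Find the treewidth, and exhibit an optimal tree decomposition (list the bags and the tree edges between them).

Each bag holds 2 vertices, so the decomposition has width 1, which upper-bounds the treewidth. G has an edge, so its treewidth is at least 1. Therefore the treewidth is 1.

Treewidth 1.
Bags: B1 = {b, c}  B2 = {b, d}  B3 = {d, e}  B4 = {a, e}
Tree: B1–B2, B2–B3, B3–B4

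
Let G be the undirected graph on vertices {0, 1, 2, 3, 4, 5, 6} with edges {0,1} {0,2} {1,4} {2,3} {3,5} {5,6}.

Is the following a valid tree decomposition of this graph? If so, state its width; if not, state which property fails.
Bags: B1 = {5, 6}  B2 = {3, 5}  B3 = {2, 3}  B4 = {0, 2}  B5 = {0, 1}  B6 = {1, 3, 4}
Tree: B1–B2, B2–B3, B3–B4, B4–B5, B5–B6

No — bags containing vertex 3 are not connected in the tree.

A tree decomposition must satisfy three properties: every vertex lies in some bag; for every edge, both endpoints lie together in some bag; and for every vertex, the bags containing it form a connected subtree. Here bags containing vertex 3 are not connected in the tree, so the decomposition is invalid.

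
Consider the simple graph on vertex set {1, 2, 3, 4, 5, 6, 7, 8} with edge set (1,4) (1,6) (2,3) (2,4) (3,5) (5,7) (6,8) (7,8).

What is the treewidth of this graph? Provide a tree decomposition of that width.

Treewidth 2.
One optimal decomposition is:
Bags: B1 = {2, 3, 5}  B2 = {2, 4, 5}  B3 = {1, 4, 5}  B4 = {1, 5, 6}  B5 = {5, 6, 8}  B6 = {5, 7, 8}
Tree: B1–B2, B2–B3, B3–B4, B4–B5, B5–B6

Each bag holds 3 vertices, so the decomposition has width 2, which upper-bounds the treewidth. The edges 5–3–2–4–1–6–8–7–5 form a cycle, so G is not a tree and its treewidth is at least 2. Hence tw(G) = 2 exactly.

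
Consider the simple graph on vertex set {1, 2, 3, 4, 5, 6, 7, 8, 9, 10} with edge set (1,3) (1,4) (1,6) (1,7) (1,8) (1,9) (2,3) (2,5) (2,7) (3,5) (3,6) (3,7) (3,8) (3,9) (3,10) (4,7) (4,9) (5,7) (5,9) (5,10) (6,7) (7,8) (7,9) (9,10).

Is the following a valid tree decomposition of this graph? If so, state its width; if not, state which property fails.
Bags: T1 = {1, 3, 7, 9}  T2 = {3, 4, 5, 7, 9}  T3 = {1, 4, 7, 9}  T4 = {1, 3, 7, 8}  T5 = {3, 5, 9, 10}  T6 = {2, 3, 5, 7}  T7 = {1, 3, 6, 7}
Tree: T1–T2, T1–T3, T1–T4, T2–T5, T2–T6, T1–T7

A tree decomposition must satisfy three properties: every vertex lies in some bag; for every edge, both endpoints lie together in some bag; and for every vertex, the bags containing it form a connected subtree. Here bags containing vertex 4 are not connected in the tree, so the decomposition is invalid.

No — bags containing vertex 4 are not connected in the tree.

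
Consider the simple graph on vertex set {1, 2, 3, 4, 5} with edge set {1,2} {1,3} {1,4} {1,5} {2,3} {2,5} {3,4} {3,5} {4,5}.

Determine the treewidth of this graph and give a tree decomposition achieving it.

Every bag has size at most 4, so the width is 4 − 1 = 3 and tw(G) ≤ 3. For the lower bound, the 4 vertices {1, 2, 3, 5} are pairwise adjacent, and any tree decomposition puts a clique entirely inside one bag — forcing width ≥ 3. Combining the bounds, tw(G) = 3.

Treewidth 3.
One such decomposition:
Bags: B1 = {1, 3, 4, 5}  B2 = {1, 2, 3, 5}
Tree: B1–B2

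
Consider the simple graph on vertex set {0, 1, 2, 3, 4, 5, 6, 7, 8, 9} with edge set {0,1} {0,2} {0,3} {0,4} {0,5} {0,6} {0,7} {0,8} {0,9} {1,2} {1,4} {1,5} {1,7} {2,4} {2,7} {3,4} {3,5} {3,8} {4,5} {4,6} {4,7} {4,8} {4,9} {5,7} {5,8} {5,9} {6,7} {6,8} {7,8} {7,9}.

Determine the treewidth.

A width-4 tree decomposition is:
Bags: B1 = {0, 4, 5, 7, 9}  B2 = {0, 4, 5, 7, 8}  B3 = {0, 4, 6, 7, 8}  B4 = {0, 3, 4, 5, 8}  B5 = {0, 1, 4, 5, 7}  B6 = {0, 1, 2, 4, 7}
Tree: B1–B2, B2–B3, B2–B4, B1–B5, B5–B6
Each bag holds 5 vertices, so the decomposition has width 4, which upper-bounds the treewidth. Conversely, {0, 3, 4, 5, 8} is a clique of size 5, and the vertices of any clique must share a bag in every tree decomposition; so some bag has ≥ 5 vertices and tw(G) ≥ 4. Combining the bounds, tw(G) = 4.

4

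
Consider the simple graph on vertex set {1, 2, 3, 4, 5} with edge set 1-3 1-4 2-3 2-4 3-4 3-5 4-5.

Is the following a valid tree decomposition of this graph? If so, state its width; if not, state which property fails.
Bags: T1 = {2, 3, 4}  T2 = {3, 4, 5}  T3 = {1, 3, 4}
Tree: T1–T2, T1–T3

Yes; width 2.

Every vertex of G appears in some bag (union = {1, 2, 3, 4, 5}); every edge is covered by a bag; and for each vertex v the set of bags containing v is connected in the bag tree. The decomposition is therefore valid. The largest bag has 3 vertices, so the width is 2.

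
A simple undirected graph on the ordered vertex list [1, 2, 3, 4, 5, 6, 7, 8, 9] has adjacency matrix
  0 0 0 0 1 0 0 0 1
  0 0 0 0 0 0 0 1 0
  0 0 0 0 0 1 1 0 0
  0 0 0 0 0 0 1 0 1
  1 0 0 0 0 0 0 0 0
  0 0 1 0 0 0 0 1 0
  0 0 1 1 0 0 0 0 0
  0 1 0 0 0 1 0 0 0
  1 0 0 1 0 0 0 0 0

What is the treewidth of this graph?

A width-1 tree decomposition is:
Bags: B1 = {2, 8}  B2 = {6, 8}  B3 = {3, 6}  B4 = {3, 7}  B5 = {4, 7}  B6 = {4, 9}  B7 = {1, 9}  B8 = {1, 5}
Tree: B1–B2, B2–B3, B3–B4, B4–B5, B5–B6, B6–B7, B7–B8
Every bag has size at most 2, so the width is 2 − 1 = 1 and tw(G) ≤ 1. Any graph with an edge has treewidth ≥ 1, and G has the edge 2–8. Therefore the treewidth is 1.

1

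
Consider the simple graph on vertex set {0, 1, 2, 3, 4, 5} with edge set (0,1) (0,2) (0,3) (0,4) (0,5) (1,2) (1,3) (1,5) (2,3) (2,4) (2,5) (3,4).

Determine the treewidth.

A width-3 tree decomposition is:
Bags: B1 = {0, 1, 2, 5}  B2 = {0, 1, 2, 3}  B3 = {0, 2, 3, 4}
Tree: B1–B2, B2–B3
The largest bag has 4 vertices, giving width 3; this decomposition certifies tw(G) ≤ 3. For the lower bound, the 4 vertices {0, 1, 2, 3} are pairwise adjacent, and any tree decomposition puts a clique entirely inside one bag — forcing width ≥ 3. Therefore the treewidth is 3.

3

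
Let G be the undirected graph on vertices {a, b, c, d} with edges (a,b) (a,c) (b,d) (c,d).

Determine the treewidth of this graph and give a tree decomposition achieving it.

Treewidth 2.
Bags: B1 = {a, c, d}  B2 = {a, b, d}
Tree: B1–B2

The largest bag has 3 vertices, giving width 2; this decomposition certifies tw(G) ≤ 2. The edges d–c–a–b–d form a cycle, so G is not a tree and its treewidth is at least 2. Hence tw(G) = 2 exactly.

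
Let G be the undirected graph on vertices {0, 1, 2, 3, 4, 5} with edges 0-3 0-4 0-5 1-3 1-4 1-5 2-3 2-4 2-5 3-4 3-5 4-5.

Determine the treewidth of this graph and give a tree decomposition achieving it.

Treewidth 3.
Bags: B1 = {2, 3, 4, 5}  B2 = {1, 3, 4, 5}  B3 = {0, 3, 4, 5}
Tree: B1–B2, B2–B3

Each bag holds 4 vertices, so the decomposition has width 3, which upper-bounds the treewidth. Conversely, {0, 3, 4, 5} is a clique of size 4, and the vertices of any clique must share a bag in every tree decomposition; so some bag has ≥ 4 vertices and tw(G) ≥ 3. Therefore the treewidth is 3.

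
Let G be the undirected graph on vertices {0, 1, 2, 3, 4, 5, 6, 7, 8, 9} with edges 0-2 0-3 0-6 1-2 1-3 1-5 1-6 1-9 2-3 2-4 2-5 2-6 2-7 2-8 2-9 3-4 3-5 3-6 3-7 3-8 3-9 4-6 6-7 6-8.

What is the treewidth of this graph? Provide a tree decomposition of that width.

Treewidth 3.
Bags: B1 = {1, 2, 3, 6}  B2 = {2, 3, 6, 8}  B3 = {1, 2, 3, 5}  B4 = {2, 3, 6, 7}  B5 = {0, 2, 3, 6}  B6 = {1, 2, 3, 9}  B7 = {2, 3, 4, 6}
Tree: B1–B2, B1–B3, B1–B4, B4–B5, B3–B6, B5–B7

Every bag has size at most 4, so the width is 4 − 1 = 3 and tw(G) ≤ 3. Conversely, {1, 2, 3, 9} is a clique of size 4, and the vertices of any clique must share a bag in every tree decomposition; so some bag has ≥ 4 vertices and tw(G) ≥ 3. Therefore the treewidth is 3.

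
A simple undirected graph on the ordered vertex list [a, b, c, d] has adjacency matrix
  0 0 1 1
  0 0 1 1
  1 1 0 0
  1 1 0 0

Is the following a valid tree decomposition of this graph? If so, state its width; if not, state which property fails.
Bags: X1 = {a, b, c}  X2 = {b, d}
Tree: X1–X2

No — edge (a,d) lies in no bag.

A tree decomposition must satisfy three properties: every vertex lies in some bag; for every edge, both endpoints lie together in some bag; and for every vertex, the bags containing it form a connected subtree. Here edge (a,d) lies in no bag, so the decomposition is invalid.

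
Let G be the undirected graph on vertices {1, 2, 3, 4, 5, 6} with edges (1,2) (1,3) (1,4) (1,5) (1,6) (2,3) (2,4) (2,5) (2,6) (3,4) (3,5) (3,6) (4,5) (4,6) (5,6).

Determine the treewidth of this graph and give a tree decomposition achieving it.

Treewidth 5.
Bags: B1 = {1, 2, 3, 4, 5, 6}
Tree: (single bag)

With just one bag of size 6, the width is 6 − 1 = 5, so tw(G) ≤ 5. For the lower bound, the 6 vertices {1, 2, 3, 4, 5, 6} are pairwise adjacent, and any tree decomposition puts a clique entirely inside one bag — forcing width ≥ 5. Therefore the treewidth is 5.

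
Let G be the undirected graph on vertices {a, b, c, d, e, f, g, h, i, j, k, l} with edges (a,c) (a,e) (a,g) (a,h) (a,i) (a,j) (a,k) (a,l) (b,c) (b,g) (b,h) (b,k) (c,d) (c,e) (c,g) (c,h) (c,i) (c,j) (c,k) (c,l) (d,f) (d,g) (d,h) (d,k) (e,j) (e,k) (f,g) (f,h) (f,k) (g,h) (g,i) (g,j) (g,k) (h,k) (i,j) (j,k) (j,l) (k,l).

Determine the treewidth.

A width-4 tree decomposition is:
Bags: B1 = {c, d, g, h, k}  B2 = {d, f, g, h, k}  B3 = {a, c, g, h, k}  B4 = {a, c, g, j, k}  B5 = {a, c, j, k, l}  B6 = {a, c, g, i, j}  B7 = {b, c, g, h, k}  B8 = {a, c, e, j, k}
Tree: B1–B2, B1–B3, B3–B4, B4–B5, B4–B6, B1–B7, B5–B8
Every bag has size at most 5, so the width is 5 − 1 = 4 and tw(G) ≤ 4. On the other hand G contains the 5-clique {a, c, g, j, k}. A clique must lie in a single bag of any decomposition, so no decomposition can have width below 4. The upper and lower bounds meet at 4, so that is the treewidth.

4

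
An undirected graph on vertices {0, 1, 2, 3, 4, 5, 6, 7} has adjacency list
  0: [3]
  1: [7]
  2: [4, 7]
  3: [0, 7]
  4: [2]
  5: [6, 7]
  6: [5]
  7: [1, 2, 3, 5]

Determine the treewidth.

1

A width-1 tree decomposition is:
Bags: B1 = {3, 7}  B2 = {5, 7}  B3 = {5, 6}  B4 = {0, 3}  B5 = {2, 7}  B6 = {1, 7}  B7 = {2, 4}
Tree: B1–B2, B2–B3, B1–B4, B1–B5, B2–B6, B5–B7
The largest bag has 2 vertices, giving width 1; this decomposition certifies tw(G) ≤ 1. G has an edge, so its treewidth is at least 1. The upper and lower bounds meet at 1, so that is the treewidth.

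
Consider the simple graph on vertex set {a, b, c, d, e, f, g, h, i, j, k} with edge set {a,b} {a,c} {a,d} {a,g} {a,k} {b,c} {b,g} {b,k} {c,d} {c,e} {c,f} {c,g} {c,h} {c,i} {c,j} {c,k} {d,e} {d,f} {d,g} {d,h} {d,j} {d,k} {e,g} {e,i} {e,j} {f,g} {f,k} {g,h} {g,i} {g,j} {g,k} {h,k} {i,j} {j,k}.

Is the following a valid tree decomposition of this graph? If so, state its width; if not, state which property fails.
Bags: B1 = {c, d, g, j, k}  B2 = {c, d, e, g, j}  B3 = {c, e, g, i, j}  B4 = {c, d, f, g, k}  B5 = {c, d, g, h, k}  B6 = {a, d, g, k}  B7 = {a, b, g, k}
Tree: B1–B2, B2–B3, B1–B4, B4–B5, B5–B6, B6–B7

No — edge (c,a) lies in no bag.

A tree decomposition must satisfy three properties: every vertex lies in some bag; for every edge, both endpoints lie together in some bag; and for every vertex, the bags containing it form a connected subtree. Here edge (c,a) lies in no bag, so the decomposition is invalid.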